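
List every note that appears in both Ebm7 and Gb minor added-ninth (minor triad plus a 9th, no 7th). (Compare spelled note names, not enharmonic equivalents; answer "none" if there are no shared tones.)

Ebm7 = Eb, Gb, Bb, Db.
Gb minor added-ninth = Gb, Bbb, Db, Ab.
Shared: Gb, Db.

Gb  Db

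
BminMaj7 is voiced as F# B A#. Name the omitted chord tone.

D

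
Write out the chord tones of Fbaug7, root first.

Fb, Ab, C, Ebb

Root Fb, quality augmented seventh:
Root: Fb
Major 3rd (3rd): Ab
Augmented 5th (5th): C
Minor 7th (7th): Ebb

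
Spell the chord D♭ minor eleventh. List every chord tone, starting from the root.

D♭ minor eleventh: minor eleventh on D-flat.
root → D-flat
3rd (minor 3rd) → F-flat
5th (perfect 5th) → A-flat
7th (minor 7th) → C-flat
9th (major 9th) → E-flat
11th (perfect 11th) → G-flat

D-flat – F-flat – A-flat – C-flat – E-flat – G-flat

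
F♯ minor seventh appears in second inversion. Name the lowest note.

F♯ minor seventh = F#–A–C#–E. Second inversion → fifth in the bass = C#.

C#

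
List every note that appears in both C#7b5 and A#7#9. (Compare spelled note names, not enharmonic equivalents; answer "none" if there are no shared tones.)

C#7b5: C♯ E♯ G B
A#7#9: A♯ C𝄪 E♯ G♯ B𝄪
Common to both → E♯.

E♯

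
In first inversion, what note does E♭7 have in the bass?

E♭7 in root position is E♭–G–B♭–D♭.
First inversion places the third in the bass, which is G.

G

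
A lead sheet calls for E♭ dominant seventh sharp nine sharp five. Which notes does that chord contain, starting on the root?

E♭ dominant seventh sharp nine sharp five is a dominant seventh sharp nine sharp five built on Eb.
Eb — root
G — major 3rd
B — augmented 5th
Db — minor 7th
F# — augmented 9th

Eb  G  B  Db  F#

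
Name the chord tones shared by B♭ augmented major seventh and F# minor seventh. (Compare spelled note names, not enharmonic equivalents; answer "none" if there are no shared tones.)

B♭ augmented major seventh: B-flat D F-sharp A
F# minor seventh: F-sharp A C-sharp E
Common to both → F-sharp, A.

F-sharp – A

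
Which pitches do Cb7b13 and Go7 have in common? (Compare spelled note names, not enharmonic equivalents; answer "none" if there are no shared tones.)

none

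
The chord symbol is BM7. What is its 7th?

BM7 is built on B; its 7th is a major 7th above the root.
A seventh above B uses the letter A, and the major 7th above B is A#.

A#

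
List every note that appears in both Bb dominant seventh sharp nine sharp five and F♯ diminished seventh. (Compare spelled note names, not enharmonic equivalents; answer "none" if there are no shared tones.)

F-sharp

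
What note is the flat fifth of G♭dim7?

G♭dim7 is built on Gb; its 5th is a diminished 5th above the root.
A fifth above G uses the letter D, and the diminished 5th above Gb is Dbb.

Dbb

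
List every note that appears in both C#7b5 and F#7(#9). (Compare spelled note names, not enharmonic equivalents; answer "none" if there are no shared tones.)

C#7b5: C# E# G B
F#7(#9): F# A# C# E G##
Common to both → C#.

C#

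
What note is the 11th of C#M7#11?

Root of C#M7#11 = C♯. The 11th is an augmented 11th: C♯ up an augmented 11th → F𝄪.

F𝄪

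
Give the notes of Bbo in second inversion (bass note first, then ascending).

Fb, Bb, Db

In root position, Bbo is Bb–Db–Fb.
Second inversion puts the fifth (Fb) in the bass.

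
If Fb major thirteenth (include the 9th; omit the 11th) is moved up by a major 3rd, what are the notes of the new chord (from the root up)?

A major 3rd up from F-flat is A-flat, so the new chord is A-flat major thirteenth.
Root: A-flat
Major 3rd (3rd): C
Perfect 5th (5th): E-flat
Major 7th (7th): G
Major 9th (9th): B-flat
Major 13th (13th): F

A-flat, C, E-flat, G, B-flat, F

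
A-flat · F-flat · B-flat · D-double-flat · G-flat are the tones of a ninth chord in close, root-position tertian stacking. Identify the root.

G-flat

Arranged so that each adjacent pair is a third by letter name: G-flat – B-flat – D-double-flat – F-flat – A-flat.
The bottom of that stack, G-flat, is the root (this is G-flat dominant ninth flat five).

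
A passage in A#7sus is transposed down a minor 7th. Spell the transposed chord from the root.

A# down a minor 7th → B#. New chord: B# dominant seventh suspended fourth.
root → B#
4th (perfect 4th) → E#
5th (perfect 5th) → F##
7th (minor 7th) → A#

B#, E#, F##, A#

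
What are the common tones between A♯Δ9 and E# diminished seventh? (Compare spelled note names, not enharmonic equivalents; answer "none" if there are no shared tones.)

E#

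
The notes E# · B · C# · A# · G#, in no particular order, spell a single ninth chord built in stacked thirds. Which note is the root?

A#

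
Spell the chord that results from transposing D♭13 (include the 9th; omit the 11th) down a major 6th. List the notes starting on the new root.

Fb, Ab, Cb, Ebb, Gb, Db

A major 6th down from Db is Fb, so the new chord is Fb dominant thirteenth.
Fb — root
Ab — major 3rd
Cb — perfect 5th
Ebb — minor 7th
Gb — major 9th
Db — major 13th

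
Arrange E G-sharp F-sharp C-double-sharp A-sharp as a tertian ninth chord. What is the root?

F-sharp

Arranged so that each adjacent pair is a third by letter name: F-sharp – A-sharp – C-double-sharp – E – G-sharp.
The bottom of that stack, F-sharp, is the root (this is F-sharp dominant ninth sharp five).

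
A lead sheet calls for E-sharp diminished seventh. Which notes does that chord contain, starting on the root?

E#, G#, B, D

Root E#, quality diminished seventh:
root → E#
3rd (minor 3rd) → G#
5th (diminished 5th) → B
7th (diminished 7th) → D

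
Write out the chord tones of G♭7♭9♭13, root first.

Gb – Bb – Db – Fb – Abb – Ebb

Root Gb, quality dominant seventh flat nine flat thirteen:
- root: Gb
- major 3rd: Bb
- perfect 5th: Db
- minor 7th: Fb
- minor 9th: Abb
- minor 13th: Ebb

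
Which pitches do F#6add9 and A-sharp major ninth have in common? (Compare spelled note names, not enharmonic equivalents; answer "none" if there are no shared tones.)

A#

F#6add9 = F#, A#, C#, D#, G#.
A-sharp major ninth = A#, C##, E#, G##, B#.
Shared: A#.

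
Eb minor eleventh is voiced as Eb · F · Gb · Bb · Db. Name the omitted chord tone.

Ab

The full Eb minor eleventh chord is Eb, Gb, Bb, Db, F, Ab.
Comparing with the voicing, the perfect 11th (11th) — Ab — is absent.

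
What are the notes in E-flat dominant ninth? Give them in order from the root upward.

Eb G Bb Db F

E-flat dominant ninth is a dominant ninth built on Eb.
root → Eb
3rd (major 3rd) → G
5th (perfect 5th) → Bb
7th (minor 7th) → Db
9th (major 9th) → F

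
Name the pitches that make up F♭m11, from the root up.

F♭m11: minor eleventh on Fb.
- root: Fb
- minor 3rd: Abb
- perfect 5th: Cb
- minor 7th: Ebb
- major 9th: Gb
- perfect 11th: Bbb

Fb, Abb, Cb, Ebb, Gb, Bbb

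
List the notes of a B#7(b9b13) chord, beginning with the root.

B#, D##, F##, A#, C#, G#

Root B#, quality dominant seventh flat nine flat thirteen:
B# — root
D## — major 3rd
F## — perfect 5th
A# — minor 7th
C# — minor 9th
G# — minor 13th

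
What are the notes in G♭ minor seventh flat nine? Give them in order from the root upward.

Root G♭, quality minor seventh flat nine:
root → G♭
3rd (minor 3rd) → B𝄫
5th (perfect 5th) → D♭
7th (minor 7th) → F♭
9th (minor 9th) → A𝄫

G♭ B𝄫 D♭ F♭ A𝄫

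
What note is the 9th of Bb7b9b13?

Root of Bb7b9b13 = Bb. The 9th is a minor 9th: Bb up a minor 9th → Cb.

Cb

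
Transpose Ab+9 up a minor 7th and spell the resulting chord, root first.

Gb  Bb  D  Fb  Ab

Ab up a minor 7th → Gb. New chord: Gb dominant ninth sharp five.
Root: Gb
Major 3rd (3rd): Bb
Augmented 5th (5th): D
Minor 7th (7th): Fb
Major 9th (9th): Ab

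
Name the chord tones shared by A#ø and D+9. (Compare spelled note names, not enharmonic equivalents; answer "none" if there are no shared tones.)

A# E

A#ø: A# C# E G#
D+9: D F# A# C E
Common to both → A#, E.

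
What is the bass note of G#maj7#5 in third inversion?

G#maj7#5 = G#–B#–D##–F##. Third inversion → seventh in the bass = F##.

F##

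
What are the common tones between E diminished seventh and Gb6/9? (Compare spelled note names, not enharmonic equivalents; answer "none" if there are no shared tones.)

E diminished seventh = E, G, Bb, Db.
Gb6/9 = Gb, Bb, Db, Eb, Ab.
Shared: Bb, Db.

Bb – Db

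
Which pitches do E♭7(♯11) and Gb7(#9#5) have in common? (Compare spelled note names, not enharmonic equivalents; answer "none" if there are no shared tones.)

E♭7(♯11): Eb G Bb Db A
Gb7(#9#5): Gb Bb D Fb A
Common to both → Bb, A.

Bb, A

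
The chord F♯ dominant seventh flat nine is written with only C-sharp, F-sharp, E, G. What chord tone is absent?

F♯ dominant seventh flat nine = F-sharp, A-sharp, C-sharp, E, G. The voicing lacks the 3rd (major 3rd), A-sharp.

A-sharp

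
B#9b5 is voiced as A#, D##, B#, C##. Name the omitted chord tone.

F#

B#9b5 = B#, D##, F#, A#, C##. The voicing lacks the 5th (diminished 5th), F#.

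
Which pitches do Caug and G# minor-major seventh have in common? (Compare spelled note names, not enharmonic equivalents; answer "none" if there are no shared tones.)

Caug = C, E, G#.
G# minor-major seventh = G#, B, D#, F##.
Shared: G#.

G#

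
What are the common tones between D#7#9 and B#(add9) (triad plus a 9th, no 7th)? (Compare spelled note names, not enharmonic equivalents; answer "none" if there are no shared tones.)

F##

D#7#9 = D#, F##, A#, C#, E##.
B#(add9) = B#, D##, F##, C##.
Shared: F##.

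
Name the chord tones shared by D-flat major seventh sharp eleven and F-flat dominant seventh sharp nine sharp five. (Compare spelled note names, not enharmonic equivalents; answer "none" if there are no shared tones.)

D-flat major seventh sharp eleven = D-flat, F, A-flat, C, G.
F-flat dominant seventh sharp nine sharp five = F-flat, A-flat, C, E-double-flat, G.
Shared: A-flat, C, G.

A-flat  C  G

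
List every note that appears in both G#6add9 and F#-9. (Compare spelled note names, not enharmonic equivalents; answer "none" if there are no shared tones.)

G#

G#6add9: G# B# D# E# A#
F#-9: F# A C# E G#
Common to both → G#.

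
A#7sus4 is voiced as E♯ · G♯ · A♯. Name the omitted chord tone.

D♯

A#7sus4 = A♯, D♯, E♯, G♯. The voicing lacks the 4th (perfect 4th), D♯.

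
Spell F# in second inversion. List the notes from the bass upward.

In root position, F# is F#–A#–C#.
Second inversion puts the fifth (C#) in the bass.

C# – F# – A#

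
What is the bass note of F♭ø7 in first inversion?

F♭ø7 = Fb–Abb–Cbb–Ebb. First inversion → third in the bass = Abb.

Abb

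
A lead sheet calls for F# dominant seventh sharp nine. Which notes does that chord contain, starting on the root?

F# dominant seventh sharp nine: dominant seventh sharp nine on F#.
F# — root
A# — major 3rd
C# — perfect 5th
E — minor 7th
G## — augmented 9th

F# – A# – C# – E – G##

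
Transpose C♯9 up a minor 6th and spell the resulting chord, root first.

C# up a minor 6th → A. New chord: A dominant ninth.
- root: A
- major 3rd: C#
- perfect 5th: E
- minor 7th: G
- major 9th: B

A, C#, E, G, B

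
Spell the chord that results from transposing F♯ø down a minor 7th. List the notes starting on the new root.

A minor 7th down from F♯ is G♯, so the new chord is G♯ half-diminished seventh.
- root: G♯
- minor 3rd: B
- diminished 5th: D
- minor 7th: F♯

G♯ B D F♯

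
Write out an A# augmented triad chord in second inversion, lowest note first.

A# augmented triad = A#–C##–E##; second inversion → fifth (E##) lowest.

E## A# C##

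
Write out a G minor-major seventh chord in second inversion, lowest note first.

D, F-sharp, G, B-flat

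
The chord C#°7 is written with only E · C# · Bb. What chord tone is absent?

G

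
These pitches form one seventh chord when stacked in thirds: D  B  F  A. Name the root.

B

Stacking in thirds gives B – D – F – A, so B is the root — B half-diminished seventh.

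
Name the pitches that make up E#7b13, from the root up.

E# – G## – B# – D# – C#

E#7b13 is a dominant seventh flat thirteen built on E#.
Root: E#
Major 3rd (3rd): G##
Perfect 5th (5th): B#
Minor 7th (7th): D#
Minor 13th (13th): C#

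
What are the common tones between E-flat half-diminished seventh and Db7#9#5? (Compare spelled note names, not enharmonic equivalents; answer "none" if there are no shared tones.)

Db

E-flat half-diminished seventh: Eb Gb Bbb Db
Db7#9#5: Db F A Cb E
Common to both → Db.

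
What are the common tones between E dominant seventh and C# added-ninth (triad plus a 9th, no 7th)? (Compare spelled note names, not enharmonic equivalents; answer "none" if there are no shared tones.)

E dominant seventh = E, G-sharp, B, D.
C# added-ninth = C-sharp, E-sharp, G-sharp, D-sharp.
Shared: G-sharp.

G-sharp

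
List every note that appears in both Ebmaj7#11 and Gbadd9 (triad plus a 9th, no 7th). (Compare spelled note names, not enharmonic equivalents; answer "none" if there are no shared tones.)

Ebmaj7#11 = Eb, G, Bb, D, A.
Gbadd9 = Gb, Bb, Db, Ab.
Shared: Bb.

Bb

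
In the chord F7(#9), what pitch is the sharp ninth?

Root of F7(#9) = F. The 9th is an augmented 9th: F up an augmented 9th → G#.

G#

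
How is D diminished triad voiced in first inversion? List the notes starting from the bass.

F, Ab, D

In root position, D diminished triad is D–F–Ab.
First inversion puts the third (F) in the bass.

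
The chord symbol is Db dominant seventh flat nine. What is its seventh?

C♭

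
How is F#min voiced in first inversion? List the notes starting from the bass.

A C# F#

F#min = F#–A–C#; first inversion → third (A) lowest.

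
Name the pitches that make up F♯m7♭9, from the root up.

F♯ – A – C♯ – E – G

F♯m7♭9 is a minor seventh flat nine built on F♯.
F♯ — root
A — minor 3rd
C♯ — perfect 5th
E — minor 7th
G — minor 9th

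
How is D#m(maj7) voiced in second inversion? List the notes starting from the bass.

D#m(maj7) = D♯–F♯–A♯–C𝄪; second inversion → fifth (A♯) lowest.

A♯, C𝄪, D♯, F♯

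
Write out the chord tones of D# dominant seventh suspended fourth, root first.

D# dominant seventh suspended fourth: dominant seventh suspended fourth on D-sharp.
- root: D-sharp
- perfect 4th: G-sharp
- perfect 5th: A-sharp
- minor 7th: C-sharp

D-sharp  G-sharp  A-sharp  C-sharp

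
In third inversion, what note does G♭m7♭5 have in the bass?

Fb

G♭m7♭5 = Gb–Bbb–Dbb–Fb. Third inversion → seventh in the bass = Fb.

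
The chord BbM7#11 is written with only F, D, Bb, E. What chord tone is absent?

The full BbM7#11 chord is Bb, D, F, A, E.
Comparing with the voicing, the major 7th (7th) — A — is absent.

A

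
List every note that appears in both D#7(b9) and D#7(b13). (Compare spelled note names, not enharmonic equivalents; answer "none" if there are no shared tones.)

D#7(b9) = D#, F##, A#, C#, E.
D#7(b13) = D#, F##, A#, C#, B.
Shared: D#, F##, A#, C#.

D#, F##, A#, C#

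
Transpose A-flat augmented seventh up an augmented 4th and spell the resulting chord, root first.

A-flat up an augmented 4th → D. New chord: D augmented seventh.
Root: D
Major 3rd (3rd): F-sharp
Augmented 5th (5th): A-sharp
Minor 7th (7th): C

D, F-sharp, A-sharp, C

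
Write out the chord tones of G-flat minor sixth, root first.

G-flat minor sixth is a minor sixth built on G-flat.
- root: G-flat
- minor 3rd: B-double-flat
- perfect 5th: D-flat
- major 6th: E-flat

G-flat, B-double-flat, D-flat, E-flat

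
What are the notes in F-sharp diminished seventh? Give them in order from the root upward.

F# – A – C – Eb

F-sharp diminished seventh is a diminished seventh built on F#.
F# — root
A — minor 3rd
C — diminished 5th
Eb — diminished 7th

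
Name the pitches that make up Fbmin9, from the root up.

Fbmin9: minor ninth on Fb.
Root: Fb
Minor 3rd (3rd): Abb
Perfect 5th (5th): Cb
Minor 7th (7th): Ebb
Major 9th (9th): Gb

Fb, Abb, Cb, Ebb, Gb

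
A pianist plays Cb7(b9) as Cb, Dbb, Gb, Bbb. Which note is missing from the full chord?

Eb

The full Cb7(b9) chord is Cb, Eb, Gb, Bbb, Dbb.
Comparing with the voicing, the major 3rd (3rd) — Eb — is absent.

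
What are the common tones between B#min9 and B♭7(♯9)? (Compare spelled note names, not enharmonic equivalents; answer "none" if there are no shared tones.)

none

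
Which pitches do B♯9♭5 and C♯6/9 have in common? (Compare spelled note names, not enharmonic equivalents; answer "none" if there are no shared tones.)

A#

B♯9♭5: B# D## F# A# C##
C♯6/9: C# E# G# A# D#
Common to both → A#.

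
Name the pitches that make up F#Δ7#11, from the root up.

F♯ – A♯ – C♯ – E♯ – B♯

F#Δ7#11: major seventh sharp eleven on F♯.
root → F♯
3rd (major 3rd) → A♯
5th (perfect 5th) → C♯
7th (major 7th) → E♯
11th (augmented 11th) → B♯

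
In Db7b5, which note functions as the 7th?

Root of Db7b5 = Db. The 7th is a minor 7th: Db up a minor 7th → Cb.

Cb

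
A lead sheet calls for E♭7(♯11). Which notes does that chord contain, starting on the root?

Root Eb, quality dominant seventh sharp eleven:
Eb — root
G — major 3rd
Bb — perfect 5th
Db — minor 7th
A — augmented 11th

Eb G Bb Db A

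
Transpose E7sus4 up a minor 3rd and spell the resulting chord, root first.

A minor 3rd up from E is G, so the new chord is G dominant seventh suspended fourth.
Root: G
Perfect 4th (4th): C
Perfect 5th (5th): D
Minor 7th (7th): F

G, C, D, F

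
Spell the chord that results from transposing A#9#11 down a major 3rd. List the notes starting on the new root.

F♯, A♯, C♯, E, G♯, B♯

Transposed root: A♯ → F♯ (major 3rd down). So we spell F♯ dominant ninth sharp eleven:
root → F♯
3rd (major 3rd) → A♯
5th (perfect 5th) → C♯
7th (minor 7th) → E
9th (major 9th) → G♯
11th (augmented 11th) → B♯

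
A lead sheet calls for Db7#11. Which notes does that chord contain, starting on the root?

Db7#11 is a dominant seventh sharp eleven built on D♭.
Root: D♭
Major 3rd (3rd): F
Perfect 5th (5th): A♭
Minor 7th (7th): C♭
Augmented 11th (11th): G

D♭, F, A♭, C♭, G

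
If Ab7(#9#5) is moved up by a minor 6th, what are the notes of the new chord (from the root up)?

Fb  Ab  C  Ebb  G

Transposed root: Ab → Fb (minor 6th up). So we spell Fb dominant seventh sharp nine sharp five:
root → Fb
3rd (major 3rd) → Ab
5th (augmented 5th) → C
7th (minor 7th) → Ebb
9th (augmented 9th) → G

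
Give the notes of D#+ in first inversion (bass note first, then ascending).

In root position, D#+ is D#–F##–A##.
First inversion puts the third (F##) in the bass.

F##  A##  D#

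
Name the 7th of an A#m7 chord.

Root of A#m7 = A♯. The 7th is a minor 7th: A♯ up a minor 7th → G♯.

G♯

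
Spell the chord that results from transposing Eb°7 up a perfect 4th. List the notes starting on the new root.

A♭, C♭, E𝄫, G𝄫

E♭ up a perfect 4th → A♭. New chord: A♭ diminished seventh.
- root: A♭
- minor 3rd: C♭
- diminished 5th: E𝄫
- diminished 7th: G𝄫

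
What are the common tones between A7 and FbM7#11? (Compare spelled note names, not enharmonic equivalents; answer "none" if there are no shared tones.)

A7: A C# E G
FbM7#11: Fb Ab Cb Eb Bb
Common to both → none.

none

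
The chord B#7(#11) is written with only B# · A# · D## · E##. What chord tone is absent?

F##

B#7(#11) = B#, D##, F##, A#, E##. The voicing lacks the 5th (perfect 5th), F##.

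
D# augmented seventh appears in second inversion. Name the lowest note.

A##

D# augmented seventh = D#–F##–A##–C#. Second inversion → fifth in the bass = A##.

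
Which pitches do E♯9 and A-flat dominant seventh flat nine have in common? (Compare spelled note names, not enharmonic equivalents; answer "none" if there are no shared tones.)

E♯9 = E#, G##, B#, D#, F##.
A-flat dominant seventh flat nine = Ab, C, Eb, Gb, Bbb.
Shared: none.

none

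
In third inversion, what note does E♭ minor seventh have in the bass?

E♭ minor seventh = E-flat–G-flat–B-flat–D-flat. Third inversion → seventh in the bass = D-flat.

D-flat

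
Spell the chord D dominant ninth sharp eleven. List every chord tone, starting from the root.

D F-sharp A C E G-sharp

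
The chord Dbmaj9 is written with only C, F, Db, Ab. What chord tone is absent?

Dbmaj9 = Db, F, Ab, C, Eb. The voicing lacks the 9th (major 9th), Eb.

Eb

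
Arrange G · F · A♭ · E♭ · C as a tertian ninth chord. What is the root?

F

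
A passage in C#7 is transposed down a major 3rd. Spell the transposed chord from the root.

A major 3rd down from C♯ is A, so the new chord is A dominant seventh.
A — root
C♯ — major 3rd
E — perfect 5th
G — minor 7th

A – C♯ – E – G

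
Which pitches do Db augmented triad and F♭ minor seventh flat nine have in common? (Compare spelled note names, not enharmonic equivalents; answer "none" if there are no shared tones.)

none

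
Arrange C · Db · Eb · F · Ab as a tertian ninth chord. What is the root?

Db

Stacking in thirds gives Db – F – Ab – C – Eb, so Db is the root — Db major ninth.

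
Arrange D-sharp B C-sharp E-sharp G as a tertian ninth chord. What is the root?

Arranged so that each adjacent pair is a third by letter name: C-sharp – E-sharp – G – B – D-sharp.
The bottom of that stack, C-sharp, is the root (this is C-sharp dominant ninth flat five).

C-sharp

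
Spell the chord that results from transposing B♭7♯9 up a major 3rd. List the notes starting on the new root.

A major 3rd up from Bb is D, so the new chord is D dominant seventh sharp nine.
Root: D
Major 3rd (3rd): F#
Perfect 5th (5th): A
Minor 7th (7th): C
Augmented 9th (9th): E#

D  F#  A  C  E#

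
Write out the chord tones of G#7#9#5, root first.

G#, B#, D##, F#, A##

G#7#9#5: dominant seventh sharp nine sharp five on G#.
G# — root
B# — major 3rd
D## — augmented 5th
F# — minor 7th
A## — augmented 9th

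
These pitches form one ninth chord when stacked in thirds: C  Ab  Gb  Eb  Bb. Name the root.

Ab

Arranged so that each adjacent pair is a third by letter name: Ab – C – Eb – Gb – Bb.
The bottom of that stack, Ab, is the root (this is Ab dominant ninth).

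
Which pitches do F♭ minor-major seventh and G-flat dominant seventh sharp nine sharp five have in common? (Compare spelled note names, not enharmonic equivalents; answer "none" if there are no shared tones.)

F♭ minor-major seventh: Fb Abb Cb Eb
G-flat dominant seventh sharp nine sharp five: Gb Bb D Fb A
Common to both → Fb.

Fb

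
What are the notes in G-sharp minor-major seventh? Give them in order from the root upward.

Root G-sharp, quality minor-major seventh:
root → G-sharp
3rd (minor 3rd) → B
5th (perfect 5th) → D-sharp
7th (major 7th) → F-double-sharp

G-sharp B D-sharp F-double-sharp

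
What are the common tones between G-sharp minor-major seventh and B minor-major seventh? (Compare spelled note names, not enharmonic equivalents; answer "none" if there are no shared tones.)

G-sharp minor-major seventh: G-sharp B D-sharp F-double-sharp
B minor-major seventh: B D F-sharp A-sharp
Common to both → B.

B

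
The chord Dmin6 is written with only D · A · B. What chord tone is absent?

F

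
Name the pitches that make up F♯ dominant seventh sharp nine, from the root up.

F-sharp, A-sharp, C-sharp, E, G-double-sharp

Root F-sharp, quality dominant seventh sharp nine:
Root: F-sharp
Major 3rd (3rd): A-sharp
Perfect 5th (5th): C-sharp
Minor 7th (7th): E
Augmented 9th (9th): G-double-sharp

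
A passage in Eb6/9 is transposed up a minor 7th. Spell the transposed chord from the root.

Db – F – Ab – Bb – Eb

A minor 7th up from Eb is Db, so the new chord is Db six-nine.
- root: Db
- major 3rd: F
- perfect 5th: Ab
- major 6th: Bb
- major 9th: Eb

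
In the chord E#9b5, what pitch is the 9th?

F##

E#9b5 is built on E#; its 9th is a major 9th above the root.
A second above E uses the letter F, and the major 9th above E# is F##.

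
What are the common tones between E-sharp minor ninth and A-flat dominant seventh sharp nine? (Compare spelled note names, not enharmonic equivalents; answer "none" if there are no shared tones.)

E-sharp minor ninth = E-sharp, G-sharp, B-sharp, D-sharp, F-double-sharp.
A-flat dominant seventh sharp nine = A-flat, C, E-flat, G-flat, B.
Shared: none.

none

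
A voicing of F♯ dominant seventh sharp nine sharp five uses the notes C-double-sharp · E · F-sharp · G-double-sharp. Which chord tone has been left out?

A-sharp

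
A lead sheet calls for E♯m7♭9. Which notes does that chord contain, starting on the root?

E#, G#, B#, D#, F#

E♯m7♭9 is a minor seventh flat nine built on E#.
root → E#
3rd (minor 3rd) → G#
5th (perfect 5th) → B#
7th (minor 7th) → D#
9th (minor 9th) → F#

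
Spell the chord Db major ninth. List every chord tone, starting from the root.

Db – F – Ab – C – Eb

Db major ninth is a major ninth built on Db.
- root: Db
- major 3rd: F
- perfect 5th: Ab
- major 7th: C
- major 9th: Eb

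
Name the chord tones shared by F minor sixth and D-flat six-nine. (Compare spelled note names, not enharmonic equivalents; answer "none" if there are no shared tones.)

F  A-flat

F minor sixth: F A-flat C D
D-flat six-nine: D-flat F A-flat B-flat E-flat
Common to both → F, A-flat.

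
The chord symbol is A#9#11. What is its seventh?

A#9#11 is built on A#; its 7th is a minor 7th above the root.
A seventh above A uses the letter G, and the minor 7th above A# is G#.

G#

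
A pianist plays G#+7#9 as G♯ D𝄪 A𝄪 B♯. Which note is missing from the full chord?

G#+7#9 = G♯, B♯, D𝄪, F♯, A𝄪. The voicing lacks the 7th (minor 7th), F♯.

F♯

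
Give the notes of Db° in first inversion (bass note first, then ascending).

Db° = Db–Fb–Abb; first inversion → third (Fb) lowest.

Fb – Abb – Db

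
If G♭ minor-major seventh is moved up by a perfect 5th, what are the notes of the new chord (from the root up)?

Transposed root: Gb → Db (perfect 5th up). So we spell Db minor-major seventh:
root → Db
3rd (minor 3rd) → Fb
5th (perfect 5th) → Ab
7th (major 7th) → C

Db – Fb – Ab – C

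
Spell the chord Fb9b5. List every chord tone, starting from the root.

F♭  A♭  C𝄫  E𝄫  G♭

Root F♭, quality dominant ninth flat five:
root → F♭
3rd (major 3rd) → A♭
5th (diminished 5th) → C𝄫
7th (minor 7th) → E𝄫
9th (major 9th) → G♭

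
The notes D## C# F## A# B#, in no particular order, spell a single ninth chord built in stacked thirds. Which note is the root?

Arranged so that each adjacent pair is a third by letter name: B# – D## – F## – A# – C#.
The bottom of that stack, B#, is the root (this is B# dominant seventh flat nine).

B#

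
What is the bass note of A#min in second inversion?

A#min in root position is A#–C#–E#.
Second inversion places the fifth in the bass, which is E#.

E#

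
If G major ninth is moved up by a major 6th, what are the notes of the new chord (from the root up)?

Transposed root: G → E (major 6th up). So we spell E major ninth:
E — root
G-sharp — major 3rd
B — perfect 5th
D-sharp — major 7th
F-sharp — major 9th

E – G-sharp – B – D-sharp – F-sharp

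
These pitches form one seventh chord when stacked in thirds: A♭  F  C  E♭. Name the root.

F

Stacking in thirds gives F – A♭ – C – E♭, so F is the root — F minor seventh.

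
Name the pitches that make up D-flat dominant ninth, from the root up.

D-flat F A-flat C-flat E-flat

Root D-flat, quality dominant ninth:
D-flat — root
F — major 3rd
A-flat — perfect 5th
C-flat — minor 7th
E-flat — major 9th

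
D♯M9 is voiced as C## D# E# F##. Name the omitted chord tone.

The full D♯M9 chord is D#, F##, A#, C##, E#.
Comparing with the voicing, the perfect 5th (5th) — A# — is absent.

A#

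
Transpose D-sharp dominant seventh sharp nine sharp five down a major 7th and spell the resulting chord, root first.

D# down a major 7th → E. New chord: E dominant seventh sharp nine sharp five.
- root: E
- major 3rd: G#
- augmented 5th: B#
- minor 7th: D
- augmented 9th: F##

E G# B# D F##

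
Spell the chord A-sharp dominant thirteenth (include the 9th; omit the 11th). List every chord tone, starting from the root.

Root A#, quality dominant thirteenth:
root → A#
3rd (major 3rd) → C##
5th (perfect 5th) → E#
7th (minor 7th) → G#
9th (major 9th) → B#
13th (major 13th) → F##

A#, C##, E#, G#, B#, F##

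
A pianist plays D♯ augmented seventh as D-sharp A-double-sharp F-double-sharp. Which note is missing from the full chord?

The full D♯ augmented seventh chord is D-sharp, F-double-sharp, A-double-sharp, C-sharp.
Comparing with the voicing, the minor 7th (7th) — C-sharp — is absent.

C-sharp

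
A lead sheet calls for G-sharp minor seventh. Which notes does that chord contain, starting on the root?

G-sharp minor seventh is a minor seventh built on G♯.
Root: G♯
Minor 3rd (3rd): B
Perfect 5th (5th): D♯
Minor 7th (7th): F♯

G♯ B D♯ F♯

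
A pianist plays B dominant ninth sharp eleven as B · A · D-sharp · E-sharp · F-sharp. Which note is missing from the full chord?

B dominant ninth sharp eleven = B, D-sharp, F-sharp, A, C-sharp, E-sharp. The voicing lacks the 9th (major 9th), C-sharp.

C-sharp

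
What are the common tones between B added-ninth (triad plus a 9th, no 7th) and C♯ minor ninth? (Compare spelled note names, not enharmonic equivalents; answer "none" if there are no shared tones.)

B – D-sharp – C-sharp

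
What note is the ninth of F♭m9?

Gb

F♭m9 is built on Fb; its 9th is a major 9th above the root.
A second above F uses the letter G, and the major 9th above Fb is Gb.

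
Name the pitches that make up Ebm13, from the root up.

Eb, Gb, Bb, Db, F, Ab, C

Root Eb, quality minor thirteenth:
Eb — root
Gb — minor 3rd
Bb — perfect 5th
Db — minor 7th
F — major 9th
Ab — perfect 11th
C — major 13th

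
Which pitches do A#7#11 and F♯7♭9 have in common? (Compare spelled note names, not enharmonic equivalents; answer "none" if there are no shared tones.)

A♯

A#7#11: A♯ C𝄪 E♯ G♯ D𝄪
F♯7♭9: F♯ A♯ C♯ E G
Common to both → A♯.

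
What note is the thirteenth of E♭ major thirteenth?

C

Root of E♭ major thirteenth = E-flat. The 13th is a major 13th: E-flat up a major 13th → C.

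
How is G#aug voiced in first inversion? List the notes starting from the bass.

B#, D##, G#

G#aug = G#–B#–D##; first inversion → third (B#) lowest.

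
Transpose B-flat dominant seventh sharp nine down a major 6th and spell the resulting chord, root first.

A major 6th down from B-flat is D-flat, so the new chord is D-flat dominant seventh sharp nine.
D-flat — root
F — major 3rd
A-flat — perfect 5th
C-flat — minor 7th
E — augmented 9th

D-flat  F  A-flat  C-flat  E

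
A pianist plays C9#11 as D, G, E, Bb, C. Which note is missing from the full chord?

The full C9#11 chord is C, E, G, Bb, D, F#.
Comparing with the voicing, the augmented 11th (11th) — F# — is absent.

F#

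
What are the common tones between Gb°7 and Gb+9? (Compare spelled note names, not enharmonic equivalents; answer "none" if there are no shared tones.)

Gb

Gb°7: Gb Bbb Dbb Fbb
Gb+9: Gb Bb D Fb Ab
Common to both → Gb.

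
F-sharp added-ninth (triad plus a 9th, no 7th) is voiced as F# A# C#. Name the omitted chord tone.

G#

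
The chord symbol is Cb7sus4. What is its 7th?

Bbb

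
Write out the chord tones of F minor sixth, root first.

F – A♭ – C – D

Root F, quality minor sixth:
- root: F
- minor 3rd: A♭
- perfect 5th: C
- major 6th: D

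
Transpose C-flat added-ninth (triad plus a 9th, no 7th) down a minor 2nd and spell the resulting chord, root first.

B♭ – D – F – C

A minor 2nd down from C♭ is B♭, so the new chord is B♭ added-ninth.
- root: B♭
- major 3rd: D
- perfect 5th: F
- major 9th: C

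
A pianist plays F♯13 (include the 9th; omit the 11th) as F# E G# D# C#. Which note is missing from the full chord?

A#

The full F♯13 chord is F#, A#, C#, E, G#, D#.
Comparing with the voicing, the major 3rd (3rd) — A# — is absent.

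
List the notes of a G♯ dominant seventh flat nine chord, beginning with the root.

G#, B#, D#, F#, A

Root G#, quality dominant seventh flat nine:
- root: G#
- major 3rd: B#
- perfect 5th: D#
- minor 7th: F#
- minor 9th: A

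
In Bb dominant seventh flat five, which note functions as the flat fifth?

Bb dominant seventh flat five is built on B-flat; its 5th is a diminished 5th above the root.
A fifth above B uses the letter F, and the diminished 5th above B-flat is F-flat.

F-flat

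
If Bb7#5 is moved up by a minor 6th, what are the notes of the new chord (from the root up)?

B♭ up a minor 6th → G♭. New chord: G♭ augmented seventh.
root → G♭
3rd (major 3rd) → B♭
5th (augmented 5th) → D
7th (minor 7th) → F♭

G♭  B♭  D  F♭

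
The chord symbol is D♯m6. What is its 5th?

A♯

Root of D♯m6 = D♯. The 5th is a perfect 5th: D♯ up a perfect 5th → A♯.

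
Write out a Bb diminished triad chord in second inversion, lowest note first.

Bb diminished triad = Bb–Db–Fb; second inversion → fifth (Fb) lowest.

Fb, Bb, Db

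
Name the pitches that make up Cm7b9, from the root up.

Root C, quality minor seventh flat nine:
root → C
3rd (minor 3rd) → E♭
5th (perfect 5th) → G
7th (minor 7th) → B♭
9th (minor 9th) → D♭

C, E♭, G, B♭, D♭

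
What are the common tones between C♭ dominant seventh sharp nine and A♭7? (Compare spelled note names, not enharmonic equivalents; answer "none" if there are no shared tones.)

C♭ dominant seventh sharp nine: C♭ E♭ G♭ B𝄫 D
A♭7: A♭ C E♭ G♭
Common to both → E♭, G♭.

E♭ – G♭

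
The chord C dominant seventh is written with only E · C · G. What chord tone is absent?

Bb

The full C dominant seventh chord is C, E, G, Bb.
Comparing with the voicing, the minor 7th (7th) — Bb — is absent.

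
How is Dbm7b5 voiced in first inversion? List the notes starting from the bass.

Fb, Abb, Cb, Db

In root position, Dbm7b5 is Db–Fb–Abb–Cb.
First inversion puts the third (Fb) in the bass.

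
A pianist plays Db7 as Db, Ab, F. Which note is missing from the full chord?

Db7 = Db, F, Ab, Cb. The voicing lacks the 7th (minor 7th), Cb.

Cb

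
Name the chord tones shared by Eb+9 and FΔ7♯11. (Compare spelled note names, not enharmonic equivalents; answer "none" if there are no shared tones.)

B, F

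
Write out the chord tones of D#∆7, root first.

D#  F##  A#  C##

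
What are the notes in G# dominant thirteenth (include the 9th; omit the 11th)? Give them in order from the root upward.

G# dominant thirteenth: dominant thirteenth on G-sharp.
Root: G-sharp
Major 3rd (3rd): B-sharp
Perfect 5th (5th): D-sharp
Minor 7th (7th): F-sharp
Major 9th (9th): A-sharp
Major 13th (13th): E-sharp

G-sharp, B-sharp, D-sharp, F-sharp, A-sharp, E-sharp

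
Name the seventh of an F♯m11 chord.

E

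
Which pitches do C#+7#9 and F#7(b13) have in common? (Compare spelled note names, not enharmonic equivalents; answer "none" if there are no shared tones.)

C#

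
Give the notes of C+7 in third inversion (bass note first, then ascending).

Bb, C, E, G#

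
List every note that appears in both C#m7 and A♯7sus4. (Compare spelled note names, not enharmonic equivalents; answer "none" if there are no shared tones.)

C#m7: C# E G# B
A♯7sus4: A# D# E# G#
Common to both → G#.

G#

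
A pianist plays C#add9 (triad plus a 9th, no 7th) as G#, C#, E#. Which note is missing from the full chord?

D#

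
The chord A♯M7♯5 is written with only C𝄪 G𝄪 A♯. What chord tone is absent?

E𝄪

The full A♯M7♯5 chord is A♯, C𝄪, E𝄪, G𝄪.
Comparing with the voicing, the augmented 5th (5th) — E𝄪 — is absent.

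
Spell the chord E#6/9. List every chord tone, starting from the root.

E#, G##, B#, C##, F##

Root E#, quality six-nine:
root → E#
3rd (major 3rd) → G##
5th (perfect 5th) → B#
6th (major 6th) → C##
9th (major 9th) → F##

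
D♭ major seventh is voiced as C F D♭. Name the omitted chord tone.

A♭

D♭ major seventh = D♭, F, A♭, C. The voicing lacks the 5th (perfect 5th), A♭.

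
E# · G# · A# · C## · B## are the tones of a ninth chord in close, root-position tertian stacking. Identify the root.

A#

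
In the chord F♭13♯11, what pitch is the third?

Ab

Root of F♭13♯11 = Fb. The 3rd is a major 3rd: Fb up a major 3rd → Ab.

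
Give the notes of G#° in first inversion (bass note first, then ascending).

B, D, G#

G#° = G#–B–D; first inversion → third (B) lowest.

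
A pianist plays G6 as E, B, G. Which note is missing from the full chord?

D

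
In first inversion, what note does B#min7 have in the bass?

D#

B#min7 = B#–D#–F##–A#. First inversion → third in the bass = D#.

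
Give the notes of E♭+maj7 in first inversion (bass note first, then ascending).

In root position, E♭+maj7 is Eb–G–B–D.
First inversion puts the third (G) in the bass.

G – B – D – Eb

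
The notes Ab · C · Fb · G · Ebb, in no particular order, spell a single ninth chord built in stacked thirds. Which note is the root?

Stacking in thirds gives Fb – Ab – C – Ebb – G, so Fb is the root — Fb dominant seventh sharp nine sharp five.

Fb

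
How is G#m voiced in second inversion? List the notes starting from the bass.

In root position, G#m is G♯–B–D♯.
Second inversion puts the fifth (D♯) in the bass.

D♯, G♯, B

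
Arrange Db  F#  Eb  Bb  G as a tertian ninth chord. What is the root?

Eb

Stacking in thirds gives Eb – G – Bb – Db – F#, so Eb is the root — Eb dominant seventh sharp nine.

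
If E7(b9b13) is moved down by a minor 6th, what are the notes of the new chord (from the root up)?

G#, B#, D#, F#, A, E

E down a minor 6th → G#. New chord: G# dominant seventh flat nine flat thirteen.
- root: G#
- major 3rd: B#
- perfect 5th: D#
- minor 7th: F#
- minor 9th: A
- minor 13th: E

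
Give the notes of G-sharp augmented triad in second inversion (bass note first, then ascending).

In root position, G-sharp augmented triad is G#–B#–D##.
Second inversion puts the fifth (D##) in the bass.

D##, G#, B#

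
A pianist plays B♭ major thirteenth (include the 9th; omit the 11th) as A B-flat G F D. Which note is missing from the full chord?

C

B♭ major thirteenth = B-flat, D, F, A, C, G. The voicing lacks the 9th (major 9th), C.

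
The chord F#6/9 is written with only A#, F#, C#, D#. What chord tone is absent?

G#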